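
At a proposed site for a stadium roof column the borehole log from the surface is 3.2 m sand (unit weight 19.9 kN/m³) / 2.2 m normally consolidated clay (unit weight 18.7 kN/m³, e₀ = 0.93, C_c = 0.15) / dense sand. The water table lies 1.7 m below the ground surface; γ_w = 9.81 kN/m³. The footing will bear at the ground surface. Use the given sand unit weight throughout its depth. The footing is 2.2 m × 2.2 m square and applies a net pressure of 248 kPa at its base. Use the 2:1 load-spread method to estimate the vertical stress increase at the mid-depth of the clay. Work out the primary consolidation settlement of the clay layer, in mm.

Mid-depth of clay below the ground surface: z = 3.2 + 2.2/2 = 4.3 m.
Total vertical stress at mid-clay: σ_v = 19.9×3.2 + 18.7×1.1 = 84.25 kPa.
Pore pressure: u = 9.81×(4.3 − 1.7) = 25.506 kPa.
Initial effective stress: σ'_0 = σ_v − u = 84.25 − 25.506 = 58.744 kPa.
Stress increase at mid-clay by the 2:1 spreading method:
Δσ = qBL/((B+z)(L+z)) = 248×2.2×2.2/((2.2+4.3)(2.2+4.3)) = 28.41 kPa
Final effective stress: σ'_f = σ'_0 + Δσ = 58.744 + 28.41 = 87.154 kPa.
Normally consolidated clay, so the full stress increment lies on the virgin compression line:
S_c = C_c·H/(1+e₀)·log₁₀(σ'_f/σ'_0) = 0.15×2.2/(1+0.93)×log₁₀(87.154/58.744)
    = 0.17098 × 0.17132 = 0.02929 m

S_c ≈ 29.3 mm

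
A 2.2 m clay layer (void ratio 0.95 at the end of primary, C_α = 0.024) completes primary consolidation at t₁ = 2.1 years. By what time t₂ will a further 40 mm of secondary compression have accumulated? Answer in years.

t₂ ≈ 63 years

S_s = C_α·H/(1+e_p)·log₁₀(t₂/t₁) ⇒ log₁₀(t₂/t₁) = S_s·(1+e_p)/(C_α·H).
log₁₀(t₂/t₁) = 0.04 × (1+0.95) / (0.024×2.2) = 1.477
t₂ = t₁ × 10^1.477 = 2.1 × 30.01 = 63.02 years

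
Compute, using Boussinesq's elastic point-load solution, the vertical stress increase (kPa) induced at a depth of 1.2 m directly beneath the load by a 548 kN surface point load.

Δσ_z ≈ 182 kPa

Boussinesq vertical stress below a point load on an elastic half-space:
Δσ_z = 3P/(2πz²) · [1 + (r/z)²]^(−5/2)
r/z = 0/1.2 = 0; [1+(r/z)²]^(−5/2) = 1.
Δσ_z = 3×548/(2π×1.2²) × 1 = 181.7 × 1 = 181.7 kPa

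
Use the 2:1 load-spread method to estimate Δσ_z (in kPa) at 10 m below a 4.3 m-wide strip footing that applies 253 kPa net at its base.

Δσ_z ≈ 76.1 kPa

By the 2:1 method the load spreads at 1 horizontal : 2 vertical, so at depth z the loaded area has grown by z in each plan dimension:
Δσ = qB/(B+z) = 253×4.3/(4.3+10) = 76.077 kPa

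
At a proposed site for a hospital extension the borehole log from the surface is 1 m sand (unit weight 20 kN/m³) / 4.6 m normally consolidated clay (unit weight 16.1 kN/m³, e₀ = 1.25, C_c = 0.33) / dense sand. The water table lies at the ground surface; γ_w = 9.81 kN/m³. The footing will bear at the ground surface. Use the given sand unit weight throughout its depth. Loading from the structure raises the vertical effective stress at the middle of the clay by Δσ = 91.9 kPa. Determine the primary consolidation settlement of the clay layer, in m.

Mid-depth of clay below the ground surface: z = 1 + 4.6/2 = 3.3 m.
Total vertical stress at mid-clay: σ_v = 20×1 + 16.1×2.3 = 57.03 kPa.
Pore pressure: u = 9.81×(3.3 − 0) = 32.373 kPa.
Initial effective stress: σ'_0 = σ_v − u = 57.03 − 32.373 = 24.657 kPa.
Final effective stress: σ'_f = σ'_0 + Δσ = 24.657 + 91.9 = 116.56 kPa.
Normally consolidated clay, so the full stress increment lies on the virgin compression line:
S_c = C_c·H/(1+e₀)·log₁₀(σ'_f/σ'_0) = 0.33×4.6/(1+1.25)×log₁₀(116.56/24.657)
    = 0.67467 × 0.67461 = 0.4551 m

S_c ≈ 0.455 m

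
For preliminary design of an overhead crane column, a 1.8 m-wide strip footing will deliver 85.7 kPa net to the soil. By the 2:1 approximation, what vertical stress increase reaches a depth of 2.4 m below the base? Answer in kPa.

By the 2:1 method the load spreads at 1 horizontal : 2 vertical, so at depth z the loaded area has grown by z in each plan dimension:
Δσ = qB/(B+z) = 85.7×1.8/(1.8+2.4) = 36.729 kPa

Δσ_z ≈ 36.7 kPa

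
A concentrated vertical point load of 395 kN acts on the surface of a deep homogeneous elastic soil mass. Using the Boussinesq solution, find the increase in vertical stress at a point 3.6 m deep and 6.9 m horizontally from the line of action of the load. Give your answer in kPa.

Boussinesq vertical stress below a point load on an elastic half-space:
Δσ_z = 3P/(2πz²) · [1 + (r/z)²]^(−5/2)
r/z = 6.9/3.6 = 1.9167; [1+(r/z)²]^(−5/2) = 0.021177.
Δσ_z = 3×395/(2π×3.6²) × 0.021177 = 14.552 × 0.021177 = 0.3082 kPa

Δσ_z ≈ 0.308 kPa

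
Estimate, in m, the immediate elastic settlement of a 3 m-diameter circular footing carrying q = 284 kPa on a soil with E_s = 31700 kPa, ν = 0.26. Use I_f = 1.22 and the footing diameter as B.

S_e ≈ 0.0306 m

Immediate (elastic) settlement: S_e = q·B·(1−ν²)/E_s · I_f.
S_e = 284 × 3 × (1 − 0.26²) / 31700 × 1.22
    = 284 × 3 × 0.9324 / 31700 × 1.22
    = 0.03057 m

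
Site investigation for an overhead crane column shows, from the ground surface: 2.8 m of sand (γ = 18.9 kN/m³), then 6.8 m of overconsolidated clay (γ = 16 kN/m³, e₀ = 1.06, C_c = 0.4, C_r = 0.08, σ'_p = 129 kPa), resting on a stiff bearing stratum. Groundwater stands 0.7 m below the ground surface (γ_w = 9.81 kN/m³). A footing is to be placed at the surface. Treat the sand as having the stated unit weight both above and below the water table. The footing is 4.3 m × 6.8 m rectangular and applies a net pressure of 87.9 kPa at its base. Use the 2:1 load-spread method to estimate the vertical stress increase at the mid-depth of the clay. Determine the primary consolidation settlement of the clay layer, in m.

S_c ≈ 0.0347 m

Mid-depth of clay below the ground surface: z = 2.8 + 6.8/2 = 6.2 m.
Total vertical stress at mid-clay: σ_v = 18.9×2.8 + 16×3.4 = 107.32 kPa.
Pore pressure: u = 9.81×(6.2 − 0.7) = 53.955 kPa.
Initial effective stress: σ'_0 = σ_v − u = 107.32 − 53.955 = 53.365 kPa.
Stress increase at mid-clay by the 2:1 spreading method:
Δσ = qBL/((B+z)(L+z)) = 87.9×4.3×6.8/((4.3+6.2)(6.8+6.2)) = 18.829 kPa
Final effective stress: σ'_f = 53.365 + 18.829 = 72.194 kPa.
σ'_f = 72.194 ≤ σ'_p = 129 kPa, so the clay remains overconsolidated and only the recompression index applies:
S_c = C_r·H/(1+e₀)·log₁₀(σ'_f/σ'_0) = 0.08×6.8/2.06×log₁₀(72.194/53.365)
    = 0.26408 × 0.13124 = 0.03466 m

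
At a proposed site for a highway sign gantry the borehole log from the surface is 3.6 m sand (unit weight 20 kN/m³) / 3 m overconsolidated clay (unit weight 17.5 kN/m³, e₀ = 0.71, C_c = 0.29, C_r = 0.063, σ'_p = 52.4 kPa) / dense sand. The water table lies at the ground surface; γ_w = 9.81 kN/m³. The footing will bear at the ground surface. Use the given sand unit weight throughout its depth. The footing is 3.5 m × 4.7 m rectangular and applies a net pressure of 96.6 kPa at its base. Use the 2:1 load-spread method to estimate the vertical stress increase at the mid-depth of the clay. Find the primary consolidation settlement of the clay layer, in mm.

S_c ≈ 58.5 mm

Mid-depth of clay below the ground surface: z = 3.6 + 3/2 = 5.1 m.
Total vertical stress at mid-clay: σ_v = 20×3.6 + 17.5×1.5 = 98.25 kPa.
Pore pressure: u = 9.81×(5.1 − 0) = 50.031 kPa.
Initial effective stress: σ'_0 = σ_v − u = 98.25 − 50.031 = 48.219 kPa.
Stress increase at mid-clay by the 2:1 spreading method:
Δσ = qBL/((B+z)(L+z)) = 96.6×3.5×4.7/((3.5+5.1)(4.7+5.1)) = 18.855 kPa
Final effective stress: σ'_f = 48.219 + 18.855 = 67.074 kPa.
σ'_f = 67.074 > σ'_p = 52.4 kPa, so the stress path crosses the preconsolidation pressure — recompression up to σ'_p, then virgin compression beyond:
S_c = H/(1+e₀)·[C_r·log₁₀(σ'_p/σ'_0) + C_c·log₁₀(σ'_f/σ'_p)]
    = 3/1.71 × [0.063×log₁₀(52.4/48.219) + 0.29×log₁₀(67.074/52.4)]
    = 1.7544 × [0.0022751 + 0.031095] = 0.05854 m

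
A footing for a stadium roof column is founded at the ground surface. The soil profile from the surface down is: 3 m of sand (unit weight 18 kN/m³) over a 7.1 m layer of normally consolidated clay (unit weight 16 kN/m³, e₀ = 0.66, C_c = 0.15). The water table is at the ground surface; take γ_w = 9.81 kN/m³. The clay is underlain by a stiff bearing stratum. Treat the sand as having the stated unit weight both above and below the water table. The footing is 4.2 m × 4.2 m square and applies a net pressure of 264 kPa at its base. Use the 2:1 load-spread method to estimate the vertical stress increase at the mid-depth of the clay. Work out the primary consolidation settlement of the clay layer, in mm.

Mid-depth of clay below the ground surface: z = 3 + 7.1/2 = 6.55 m.
Total vertical stress at mid-clay: σ_v = 18×3 + 16×3.55 = 110.8 kPa.
Pore pressure: u = 9.81×(6.55 − 0) = 64.255 kPa.
Initial effective stress: σ'_0 = σ_v − u = 110.8 − 64.255 = 46.545 kPa.
Stress increase at mid-clay by the 2:1 spreading method:
Δσ = qBL/((B+z)(L+z)) = 264×4.2×4.2/((4.2+6.55)(4.2+6.55)) = 40.298 kPa
Final effective stress: σ'_f = σ'_0 + Δσ = 46.545 + 40.298 = 86.843 kPa.
Normally consolidated clay, so the full stress increment lies on the virgin compression line:
S_c = C_c·H/(1+e₀)·log₁₀(σ'_f/σ'_0) = 0.15×7.1/(1+0.66)×log₁₀(86.843/46.545)
    = 0.64157 × 0.27086 = 0.1738 m

S_c ≈ 174 mm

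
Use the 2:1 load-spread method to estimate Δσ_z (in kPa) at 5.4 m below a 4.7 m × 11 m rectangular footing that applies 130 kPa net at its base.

Δσ_z ≈ 40.6 kPa

By the 2:1 method the load spreads at 1 horizontal : 2 vertical, so at depth z the loaded area has grown by z in each plan dimension:
Δσ = qBL/((B+z)(L+z)) = 130×4.7×11/((4.7+5.4)(11+5.4)) = 40.576 kPa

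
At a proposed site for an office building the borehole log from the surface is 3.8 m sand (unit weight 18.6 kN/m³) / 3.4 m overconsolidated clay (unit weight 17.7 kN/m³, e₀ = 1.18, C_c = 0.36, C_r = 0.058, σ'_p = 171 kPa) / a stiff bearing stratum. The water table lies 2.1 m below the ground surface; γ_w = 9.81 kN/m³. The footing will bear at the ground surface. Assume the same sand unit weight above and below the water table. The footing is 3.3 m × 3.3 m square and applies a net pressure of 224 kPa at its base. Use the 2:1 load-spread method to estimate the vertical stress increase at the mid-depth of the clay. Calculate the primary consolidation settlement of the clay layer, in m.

S_c ≈ 0.0151 m

Mid-depth of clay below the ground surface: z = 3.8 + 3.4/2 = 5.5 m.
Total vertical stress at mid-clay: σ_v = 18.6×3.8 + 17.7×1.7 = 100.77 kPa.
Pore pressure: u = 9.81×(5.5 − 2.1) = 33.354 kPa.
Initial effective stress: σ'_0 = σ_v − u = 100.77 − 33.354 = 67.416 kPa.
Stress increase at mid-clay by the 2:1 spreading method:
Δσ = qBL/((B+z)(L+z)) = 224×3.3×3.3/((3.3+5.5)(3.3+5.5)) = 31.5 kPa
Final effective stress: σ'_f = 67.416 + 31.5 = 98.916 kPa.
σ'_f = 98.916 ≤ σ'_p = 171 kPa, so the clay remains overconsolidated and only the recompression index applies:
S_c = C_r·H/(1+e₀)·log₁₀(σ'_f/σ'_0) = 0.058×3.4/2.18×log₁₀(98.916/67.416)
    = 0.090457 × 0.1665 = 0.01506 m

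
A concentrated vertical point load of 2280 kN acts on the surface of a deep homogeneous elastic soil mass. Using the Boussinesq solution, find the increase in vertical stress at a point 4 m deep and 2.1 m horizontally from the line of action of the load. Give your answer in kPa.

Δσ_z ≈ 37 kPa

Boussinesq vertical stress below a point load on an elastic half-space:
Δσ_z = 3P/(2πz²) · [1 + (r/z)²]^(−5/2)
r/z = 2.1/4 = 0.525; [1+(r/z)²]^(−5/2) = 0.54412.
Δσ_z = 3×2280/(2π×4²) × 0.54412 = 68.039 × 0.54412 = 37.02 kPa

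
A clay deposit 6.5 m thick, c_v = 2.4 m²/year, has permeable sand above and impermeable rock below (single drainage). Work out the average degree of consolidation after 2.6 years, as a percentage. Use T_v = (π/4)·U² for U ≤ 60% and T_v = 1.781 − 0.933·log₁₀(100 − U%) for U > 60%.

U ≈ 43.4 %

Drainage path length: H_d = H = 6.5 m (single drainage).
T_v = c_v·t/H_d² = 2.4×2.6/6.5² = 0.14769.
T_v = 0.14769 corresponds to the U ≤ 60% branch:
U = √(4T_v/π) = 0.4336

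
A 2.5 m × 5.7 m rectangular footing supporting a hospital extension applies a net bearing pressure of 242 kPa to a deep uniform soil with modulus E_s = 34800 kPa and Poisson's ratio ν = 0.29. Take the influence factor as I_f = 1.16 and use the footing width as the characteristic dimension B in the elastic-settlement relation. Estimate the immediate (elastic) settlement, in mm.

Immediate (elastic) settlement: S_e = q·B·(1−ν²)/E_s · I_f.
S_e = 242 × 2.5 × (1 − 0.29²) / 34800 × 1.16
    = 242 × 2.5 × 0.9159 / 34800 × 1.16
    = 0.01847 m = 18.47 mm

S_e ≈ 18.5 mm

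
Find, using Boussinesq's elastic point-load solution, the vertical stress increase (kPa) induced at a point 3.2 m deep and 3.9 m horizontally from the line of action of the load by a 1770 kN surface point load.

Δσ_z ≈ 8.48 kPa

Boussinesq vertical stress below a point load on an elastic half-space:
Δσ_z = 3P/(2πz²) · [1 + (r/z)²]^(−5/2)
r/z = 3.9/3.2 = 1.2188; [1+(r/z)²]^(−5/2) = 0.10269.
Δσ_z = 3×1770/(2π×3.2²) × 0.10269 = 82.531 × 0.10269 = 8.475 kPa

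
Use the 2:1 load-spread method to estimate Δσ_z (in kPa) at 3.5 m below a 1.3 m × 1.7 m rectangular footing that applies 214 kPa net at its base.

By the 2:1 method the load spreads at 1 horizontal : 2 vertical, so at depth z the loaded area has grown by z in each plan dimension:
Δσ = qBL/((B+z)(L+z)) = 214×1.3×1.7/((1.3+3.5)(1.7+3.5)) = 18.948 kPa

Δσ_z ≈ 18.9 kPa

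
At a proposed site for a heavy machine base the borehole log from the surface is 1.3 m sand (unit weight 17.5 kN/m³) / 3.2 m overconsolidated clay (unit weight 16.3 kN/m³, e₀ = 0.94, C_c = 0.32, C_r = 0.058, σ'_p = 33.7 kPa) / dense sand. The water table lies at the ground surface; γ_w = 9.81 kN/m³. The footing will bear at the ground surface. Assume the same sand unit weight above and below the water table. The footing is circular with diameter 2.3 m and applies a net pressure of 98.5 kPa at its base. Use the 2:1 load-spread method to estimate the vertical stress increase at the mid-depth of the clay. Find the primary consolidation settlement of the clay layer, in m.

S_c ≈ 0.0582 m

Mid-depth of clay below the ground surface: z = 1.3 + 3.2/2 = 2.9 m.
Total vertical stress at mid-clay: σ_v = 17.5×1.3 + 16.3×1.6 = 48.83 kPa.
Pore pressure: u = 9.81×(2.9 − 0) = 28.449 kPa.
Initial effective stress: σ'_0 = σ_v − u = 48.83 − 28.449 = 20.381 kPa.
Stress increase at mid-clay by the 2:1 spreading method:
Δσ ≈ qD²/(D+z)² = 98.5×2.3²/(2.3+2.9)² = 19.27 kPa
Final effective stress: σ'_f = 20.381 + 19.27 = 39.651 kPa.
σ'_f = 39.651 > σ'_p = 33.7 kPa, so the stress path crosses the preconsolidation pressure — recompression up to σ'_p, then virgin compression beyond:
S_c = H/(1+e₀)·[C_r·log₁₀(σ'_p/σ'_0) + C_c·log₁₀(σ'_f/σ'_p)]
    = 3.2/1.94 × [0.058×log₁₀(33.7/20.381) + 0.32×log₁₀(39.651/33.7)]
    = 1.6495 × [0.012667 + 0.0226] = 0.05817 m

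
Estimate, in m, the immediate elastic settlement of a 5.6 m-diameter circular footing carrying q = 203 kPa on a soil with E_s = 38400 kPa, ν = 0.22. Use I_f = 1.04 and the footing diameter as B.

S_e ≈ 0.0293 m

Immediate (elastic) settlement: S_e = q·B·(1−ν²)/E_s · I_f.
S_e = 203 × 5.6 × (1 − 0.22²) / 38400 × 1.04
    = 203 × 5.6 × 0.9516 / 38400 × 1.04
    = 0.0293 m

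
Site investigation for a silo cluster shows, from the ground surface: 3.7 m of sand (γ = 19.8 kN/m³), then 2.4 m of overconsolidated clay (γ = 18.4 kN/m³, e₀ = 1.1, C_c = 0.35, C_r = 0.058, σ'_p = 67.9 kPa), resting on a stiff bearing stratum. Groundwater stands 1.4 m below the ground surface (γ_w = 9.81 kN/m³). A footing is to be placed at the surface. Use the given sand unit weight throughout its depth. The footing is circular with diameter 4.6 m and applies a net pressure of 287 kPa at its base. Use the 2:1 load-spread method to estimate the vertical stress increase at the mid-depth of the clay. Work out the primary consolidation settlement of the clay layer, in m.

Mid-depth of clay below the ground surface: z = 3.7 + 2.4/2 = 4.9 m.
Total vertical stress at mid-clay: σ_v = 19.8×3.7 + 18.4×1.2 = 95.34 kPa.
Pore pressure: u = 9.81×(4.9 − 1.4) = 34.335 kPa.
Initial effective stress: σ'_0 = σ_v − u = 95.34 − 34.335 = 61.005 kPa.
Stress increase at mid-clay by the 2:1 spreading method:
Δσ ≈ qD²/(D+z)² = 287×4.6²/(4.6+4.9)² = 67.29 kPa
Final effective stress: σ'_f = 61.005 + 67.29 = 128.3 kPa.
σ'_f = 128.3 > σ'_p = 67.9 kPa, so the stress path crosses the preconsolidation pressure — recompression up to σ'_p, then virgin compression beyond:
S_c = H/(1+e₀)·[C_r·log₁₀(σ'_p/σ'_0) + C_c·log₁₀(σ'_f/σ'_p)]
    = 2.4/2.1 × [0.058×log₁₀(67.9/61.005) + 0.35×log₁₀(128.3/67.9)]
    = 1.1429 × [0.0026973 + 0.096725] = 0.1136 m

S_c ≈ 0.114 m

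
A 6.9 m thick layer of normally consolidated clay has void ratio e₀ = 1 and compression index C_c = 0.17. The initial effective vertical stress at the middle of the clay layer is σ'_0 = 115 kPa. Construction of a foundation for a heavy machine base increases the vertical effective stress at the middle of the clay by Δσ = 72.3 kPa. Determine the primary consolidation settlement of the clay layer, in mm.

S_c ≈ 124 mm

Final effective stress: σ'_f = σ'_0 + Δσ = 115 + 72.3 = 187.3 kPa.
Normally consolidated clay, so the full stress increment lies on the virgin compression line:
S_c = C_c·H/(1+e₀)·log₁₀(σ'_f/σ'_0) = 0.17×6.9/(1+1)×log₁₀(187.3/115)
    = 0.5865 × 0.21184 = 0.1242 m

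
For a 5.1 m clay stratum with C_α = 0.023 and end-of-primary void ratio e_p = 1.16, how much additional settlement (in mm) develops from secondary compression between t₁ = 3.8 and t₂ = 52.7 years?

S_s ≈ 62 mm

Secondary compression: S_s = C_α·H/(1+e_p)·log₁₀(t₂/t₁)
S_s = 0.023×5.1/(1+1.16)×log₁₀(52.7/3.8)
    = 0.05431 × 1.142 = 0.06202 m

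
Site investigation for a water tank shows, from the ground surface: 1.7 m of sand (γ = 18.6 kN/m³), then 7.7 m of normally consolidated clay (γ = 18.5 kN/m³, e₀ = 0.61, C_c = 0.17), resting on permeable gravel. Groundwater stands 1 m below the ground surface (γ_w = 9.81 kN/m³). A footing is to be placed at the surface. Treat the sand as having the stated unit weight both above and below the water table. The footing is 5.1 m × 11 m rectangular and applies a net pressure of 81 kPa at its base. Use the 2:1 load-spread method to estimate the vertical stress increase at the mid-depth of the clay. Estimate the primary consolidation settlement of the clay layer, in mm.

S_c ≈ 129 mm

Mid-depth of clay below the ground surface: z = 1.7 + 7.7/2 = 5.55 m.
Total vertical stress at mid-clay: σ_v = 18.6×1.7 + 18.5×3.85 = 102.85 kPa.
Pore pressure: u = 9.81×(5.55 − 1) = 44.636 kPa.
Initial effective stress: σ'_0 = σ_v − u = 102.85 − 44.636 = 58.214 kPa.
Stress increase at mid-clay by the 2:1 spreading method:
Δσ = qBL/((B+z)(L+z)) = 81×5.1×11/((5.1+5.55)(11+5.55)) = 25.781 kPa
Final effective stress: σ'_f = σ'_0 + Δσ = 58.214 + 25.781 = 83.995 kPa.
Normally consolidated clay, so the full stress increment lies on the virgin compression line:
S_c = C_c·H/(1+e₀)·log₁₀(σ'_f/σ'_0) = 0.17×7.7/(1+0.61)×log₁₀(83.995/58.214)
    = 0.81304 × 0.15923 = 0.1295 m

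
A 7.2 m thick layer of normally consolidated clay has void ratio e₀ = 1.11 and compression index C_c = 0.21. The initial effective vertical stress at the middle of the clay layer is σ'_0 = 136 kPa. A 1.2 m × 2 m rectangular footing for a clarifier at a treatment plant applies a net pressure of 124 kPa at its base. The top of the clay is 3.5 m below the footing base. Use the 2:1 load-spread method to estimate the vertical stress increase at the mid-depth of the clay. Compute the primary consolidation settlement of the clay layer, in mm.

S_c ≈ 8.89 mm

Mid-depth of clay below the footing base: z = 3.5 + 7.2/2 = 7.1 m.
Stress increase at mid-clay by the 2:1 spreading method:
Δσ = qBL/((B+z)(L+z)) = 124×1.2×2/((1.2+7.1)(2+7.1)) = 3.9402 kPa
Final effective stress: σ'_f = σ'_0 + Δσ = 136 + 3.9402 = 139.94 kPa.
Normally consolidated clay, so the full stress increment lies on the virgin compression line:
S_c = C_c·H/(1+e₀)·log₁₀(σ'_f/σ'_0) = 0.21×7.2/(1+1.11)×log₁₀(139.94/136)
    = 0.71659 × 0.012403 = 0.008888 m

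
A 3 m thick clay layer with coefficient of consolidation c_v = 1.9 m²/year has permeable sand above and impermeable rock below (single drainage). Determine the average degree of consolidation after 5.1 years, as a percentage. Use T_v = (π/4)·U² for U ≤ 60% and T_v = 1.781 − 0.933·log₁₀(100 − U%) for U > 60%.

U ≈ 94.3 %

Drainage path length: H_d = H = 3 m (single drainage).
T_v = c_v·t/H_d² = 1.9×5.1/3² = 1.0767.
T_v = 1.0767 corresponds to the U > 60% branch:
U = 1 − 10^((1.781 − T_v)/0.933)/100 = 0.9431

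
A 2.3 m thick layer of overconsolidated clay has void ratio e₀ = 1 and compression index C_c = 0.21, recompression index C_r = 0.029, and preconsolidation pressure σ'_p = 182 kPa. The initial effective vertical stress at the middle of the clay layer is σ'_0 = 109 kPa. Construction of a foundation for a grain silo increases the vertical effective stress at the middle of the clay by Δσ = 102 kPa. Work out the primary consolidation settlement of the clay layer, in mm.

S_c ≈ 22.9 mm

Final effective stress: σ'_f = 109 + 102 = 211 kPa.
σ'_f = 211 > σ'_p = 182 kPa, so the stress path crosses the preconsolidation pressure — recompression up to σ'_p, then virgin compression beyond:
S_c = H/(1+e₀)·[C_r·log₁₀(σ'_p/σ'_0) + C_c·log₁₀(σ'_f/σ'_p)]
    = 2.3/2 × [0.029×log₁₀(182/109) + 0.21×log₁₀(211/182)]
    = 1.15 × [0.0064567 + 0.013484] = 0.02293 m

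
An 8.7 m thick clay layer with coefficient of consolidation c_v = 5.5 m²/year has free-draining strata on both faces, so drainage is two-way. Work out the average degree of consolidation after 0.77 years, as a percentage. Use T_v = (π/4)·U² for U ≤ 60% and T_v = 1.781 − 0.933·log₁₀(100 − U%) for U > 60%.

Drainage path length: H_d = H/2 = 4.35 m (double drainage).
T_v = c_v·t/H_d² = 5.5×0.77/4.35² = 0.22381.
T_v = 0.22381 corresponds to the U ≤ 60% branch:
U = √(4T_v/π) = 0.5338

U ≈ 53.4 %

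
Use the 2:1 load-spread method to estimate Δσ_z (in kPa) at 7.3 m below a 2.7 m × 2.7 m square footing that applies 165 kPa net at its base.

By the 2:1 method the load spreads at 1 horizontal : 2 vertical, so at depth z the loaded area has grown by z in each plan dimension:
Δσ = qBL/((B+z)(L+z)) = 165×2.7×2.7/((2.7+7.3)(2.7+7.3)) = 12.029 kPa

Δσ_z ≈ 12 kPa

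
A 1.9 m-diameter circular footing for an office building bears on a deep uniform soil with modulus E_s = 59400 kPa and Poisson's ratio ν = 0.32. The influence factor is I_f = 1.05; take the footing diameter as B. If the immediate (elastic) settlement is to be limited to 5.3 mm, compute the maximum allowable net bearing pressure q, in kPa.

q ≈ 176 kPa

S_e = q·B·(1−ν²)/E_s · I_f  ⇒  q = S_e·E_s / (B·(1−ν²)·I_f).
q = 0.0053 × 59400 / (1.9 × 0.8976 × 1.05) = 175.8 kPa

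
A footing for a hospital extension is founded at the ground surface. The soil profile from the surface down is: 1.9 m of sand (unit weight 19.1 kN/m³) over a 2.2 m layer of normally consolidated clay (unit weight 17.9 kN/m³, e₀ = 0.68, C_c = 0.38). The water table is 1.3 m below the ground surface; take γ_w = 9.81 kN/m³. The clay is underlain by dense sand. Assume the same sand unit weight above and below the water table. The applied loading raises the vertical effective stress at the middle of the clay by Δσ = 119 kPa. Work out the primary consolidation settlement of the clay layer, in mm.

Mid-depth of clay below the ground surface: z = 1.9 + 2.2/2 = 3 m.
Total vertical stress at mid-clay: σ_v = 19.1×1.9 + 17.9×1.1 = 55.98 kPa.
Pore pressure: u = 9.81×(3 − 1.3) = 16.677 kPa.
Initial effective stress: σ'_0 = σ_v − u = 55.98 − 16.677 = 39.303 kPa.
Final effective stress: σ'_f = σ'_0 + Δσ = 39.303 + 119 = 158.3 kPa.
Normally consolidated clay, so the full stress increment lies on the virgin compression line:
S_c = C_c·H/(1+e₀)·log₁₀(σ'_f/σ'_0) = 0.38×2.2/(1+0.68)×log₁₀(158.3/39.303)
    = 0.49762 × 0.60506 = 0.3011 m

S_c ≈ 301 mm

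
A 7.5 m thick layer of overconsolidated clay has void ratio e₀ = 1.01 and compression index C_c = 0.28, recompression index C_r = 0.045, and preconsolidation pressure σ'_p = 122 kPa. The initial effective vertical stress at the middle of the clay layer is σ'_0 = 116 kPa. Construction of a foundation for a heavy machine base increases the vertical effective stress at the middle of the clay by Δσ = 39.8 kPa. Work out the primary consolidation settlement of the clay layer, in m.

S_c ≈ 0.115 m

Final effective stress: σ'_f = 116 + 39.8 = 155.8 kPa.
σ'_f = 155.8 > σ'_p = 122 kPa, so the stress path crosses the preconsolidation pressure — recompression up to σ'_p, then virgin compression beyond:
S_c = H/(1+e₀)·[C_r·log₁₀(σ'_p/σ'_0) + C_c·log₁₀(σ'_f/σ'_p)]
    = 7.5/2.01 × [0.045×log₁₀(122/116) + 0.28×log₁₀(155.8/122)]
    = 3.7313 × [0.00098558 + 0.029738] = 0.1146 m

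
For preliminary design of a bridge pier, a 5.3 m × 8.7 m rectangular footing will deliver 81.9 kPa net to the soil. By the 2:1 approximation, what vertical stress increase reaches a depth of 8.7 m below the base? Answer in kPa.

Δσ_z ≈ 15.5 kPa

By the 2:1 method the load spreads at 1 horizontal : 2 vertical, so at depth z the loaded area has grown by z in each plan dimension:
Δσ = qBL/((B+z)(L+z)) = 81.9×5.3×8.7/((5.3+8.7)(8.7+8.7)) = 15.503 kPa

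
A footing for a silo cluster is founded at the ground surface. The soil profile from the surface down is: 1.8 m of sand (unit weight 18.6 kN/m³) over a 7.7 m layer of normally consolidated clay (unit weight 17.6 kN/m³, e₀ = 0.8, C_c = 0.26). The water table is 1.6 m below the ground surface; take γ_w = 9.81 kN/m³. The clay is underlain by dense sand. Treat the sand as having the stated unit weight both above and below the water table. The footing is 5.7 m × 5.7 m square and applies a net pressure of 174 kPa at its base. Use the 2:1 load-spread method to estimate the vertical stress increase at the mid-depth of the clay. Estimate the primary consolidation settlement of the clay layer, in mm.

Mid-depth of clay below the ground surface: z = 1.8 + 7.7/2 = 5.65 m.
Total vertical stress at mid-clay: σ_v = 18.6×1.8 + 17.6×3.85 = 101.24 kPa.
Pore pressure: u = 9.81×(5.65 − 1.6) = 39.73 kPa.
Initial effective stress: σ'_0 = σ_v − u = 101.24 − 39.73 = 61.51 kPa.
Stress increase at mid-clay by the 2:1 spreading method:
Δσ = qBL/((B+z)(L+z)) = 174×5.7×5.7/((5.7+5.65)(5.7+5.65)) = 43.884 kPa
Final effective stress: σ'_f = σ'_0 + Δσ = 61.51 + 43.884 = 105.39 kPa.
Normally consolidated clay, so the full stress increment lies on the virgin compression line:
S_c = C_c·H/(1+e₀)·log₁₀(σ'_f/σ'_0) = 0.26×7.7/(1+0.8)×log₁₀(105.39/61.51)
    = 1.1122 × 0.23385 = 0.2601 m

S_c ≈ 260 mm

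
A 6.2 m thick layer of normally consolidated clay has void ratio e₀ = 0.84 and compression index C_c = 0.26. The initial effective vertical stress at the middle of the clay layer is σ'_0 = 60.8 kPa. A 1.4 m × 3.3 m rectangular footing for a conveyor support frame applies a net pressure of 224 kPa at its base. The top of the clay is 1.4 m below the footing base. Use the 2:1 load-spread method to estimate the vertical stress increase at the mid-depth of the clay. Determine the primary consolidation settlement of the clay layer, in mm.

Mid-depth of clay below the footing base: z = 1.4 + 6.2/2 = 4.5 m.
Stress increase at mid-clay by the 2:1 spreading method:
Δσ = qBL/((B+z)(L+z)) = 224×1.4×3.3/((1.4+4.5)(3.3+4.5)) = 22.488 kPa
Final effective stress: σ'_f = σ'_0 + Δσ = 60.8 + 22.488 = 83.288 kPa.
Normally consolidated clay, so the full stress increment lies on the virgin compression line:
S_c = C_c·H/(1+e₀)·log₁₀(σ'_f/σ'_0) = 0.26×6.2/(1+0.84)×log₁₀(83.288/60.8)
    = 0.87609 × 0.13668 = 0.1197 m

S_c ≈ 120 mm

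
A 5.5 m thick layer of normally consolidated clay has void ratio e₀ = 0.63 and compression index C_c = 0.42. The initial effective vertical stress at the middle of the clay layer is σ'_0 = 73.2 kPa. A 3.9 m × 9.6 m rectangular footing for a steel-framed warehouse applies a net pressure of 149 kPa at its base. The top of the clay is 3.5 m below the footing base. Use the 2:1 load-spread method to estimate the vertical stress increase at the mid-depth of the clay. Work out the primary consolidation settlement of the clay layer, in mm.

S_c ≈ 239 mm

Mid-depth of clay below the footing base: z = 3.5 + 5.5/2 = 6.25 m.
Stress increase at mid-clay by the 2:1 spreading method:
Δσ = qBL/((B+z)(L+z)) = 149×3.9×9.6/((3.9+6.25)(9.6+6.25)) = 34.676 kPa
Final effective stress: σ'_f = σ'_0 + Δσ = 73.2 + 34.676 = 107.88 kPa.
Normally consolidated clay, so the full stress increment lies on the virgin compression line:
S_c = C_c·H/(1+e₀)·log₁₀(σ'_f/σ'_0) = 0.42×5.5/(1+0.63)×log₁₀(107.88/73.2)
    = 1.4172 × 0.16843 = 0.2387 m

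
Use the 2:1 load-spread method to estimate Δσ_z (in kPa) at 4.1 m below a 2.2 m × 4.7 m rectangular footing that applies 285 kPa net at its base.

By the 2:1 method the load spreads at 1 horizontal : 2 vertical, so at depth z the loaded area has grown by z in each plan dimension:
Δσ = qBL/((B+z)(L+z)) = 285×2.2×4.7/((2.2+4.1)(4.7+4.1)) = 53.155 kPa

Δσ_z ≈ 53.2 kPa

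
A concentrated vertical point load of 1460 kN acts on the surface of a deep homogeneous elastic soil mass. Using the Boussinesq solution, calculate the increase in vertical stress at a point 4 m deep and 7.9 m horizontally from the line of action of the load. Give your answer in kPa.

Δσ_z ≈ 0.819 kPa

Boussinesq vertical stress below a point load on an elastic half-space:
Δσ_z = 3P/(2πz²) · [1 + (r/z)²]^(−5/2)
r/z = 7.9/4 = 1.975; [1+(r/z)²]^(−5/2) = 0.018809.
Δσ_z = 3×1460/(2π×4²) × 0.018809 = 43.569 × 0.018809 = 0.8195 kPa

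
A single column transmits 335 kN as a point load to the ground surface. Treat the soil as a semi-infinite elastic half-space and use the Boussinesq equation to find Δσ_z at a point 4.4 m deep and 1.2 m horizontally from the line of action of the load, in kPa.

Boussinesq vertical stress below a point load on an elastic half-space:
Δσ_z = 3P/(2πz²) · [1 + (r/z)²]^(−5/2)
r/z = 1.2/4.4 = 0.27273; [1+(r/z)²]^(−5/2) = 0.83581.
Δσ_z = 3×335/(2π×4.4²) × 0.83581 = 8.2619 × 0.83581 = 6.905 kPa

Δσ_z ≈ 6.91 kPa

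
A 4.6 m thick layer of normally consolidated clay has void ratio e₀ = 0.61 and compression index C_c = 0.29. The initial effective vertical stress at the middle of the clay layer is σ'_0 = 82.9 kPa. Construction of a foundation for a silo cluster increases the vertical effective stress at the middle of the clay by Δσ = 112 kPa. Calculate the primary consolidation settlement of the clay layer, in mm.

S_c ≈ 308 mm

Final effective stress: σ'_f = σ'_0 + Δσ = 82.9 + 112 = 194.9 kPa.
Normally consolidated clay, so the full stress increment lies on the virgin compression line:
S_c = C_c·H/(1+e₀)·log₁₀(σ'_f/σ'_0) = 0.29×4.6/(1+0.61)×log₁₀(194.9/82.9)
    = 0.82857 × 0.37126 = 0.3076 m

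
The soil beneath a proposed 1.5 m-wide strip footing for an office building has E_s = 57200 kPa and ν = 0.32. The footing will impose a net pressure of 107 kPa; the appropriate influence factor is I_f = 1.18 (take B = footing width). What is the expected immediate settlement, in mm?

S_e ≈ 2.97 mm

Immediate (elastic) settlement: S_e = q·B·(1−ν²)/E_s · I_f.
S_e = 107 × 1.5 × (1 − 0.32²) / 57200 × 1.18
    = 107 × 1.5 × 0.8976 / 57200 × 1.18
    = 0.002972 m = 2.972 mm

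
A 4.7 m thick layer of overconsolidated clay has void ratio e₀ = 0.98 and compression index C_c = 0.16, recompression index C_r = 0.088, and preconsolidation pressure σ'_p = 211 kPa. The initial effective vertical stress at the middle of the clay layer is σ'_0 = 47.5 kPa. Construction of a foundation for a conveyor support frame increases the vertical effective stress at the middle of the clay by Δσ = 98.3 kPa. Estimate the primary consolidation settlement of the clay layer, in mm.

S_c ≈ 102 mm

Final effective stress: σ'_f = 47.5 + 98.3 = 145.8 kPa.
σ'_f = 145.8 ≤ σ'_p = 211 kPa, so the clay remains overconsolidated and only the recompression index applies:
S_c = C_r·H/(1+e₀)·log₁₀(σ'_f/σ'_0) = 0.088×4.7/1.98×log₁₀(145.8/47.5)
    = 0.20889 × 0.48706 = 0.1017 m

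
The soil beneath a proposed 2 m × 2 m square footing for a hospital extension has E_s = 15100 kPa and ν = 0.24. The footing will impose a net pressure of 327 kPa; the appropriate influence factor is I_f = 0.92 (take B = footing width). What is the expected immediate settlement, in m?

Immediate (elastic) settlement: S_e = q·B·(1−ν²)/E_s · I_f.
S_e = 327 × 2 × (1 − 0.24²) / 15100 × 0.92
    = 327 × 2 × 0.9424 / 15100 × 0.92
    = 0.03755 m

S_e ≈ 0.0376 m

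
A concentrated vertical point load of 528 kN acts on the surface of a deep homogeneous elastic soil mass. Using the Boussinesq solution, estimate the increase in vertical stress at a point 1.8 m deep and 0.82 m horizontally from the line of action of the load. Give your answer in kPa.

Δσ_z ≈ 48.6 kPa

Boussinesq vertical stress below a point load on an elastic half-space:
Δσ_z = 3P/(2πz²) · [1 + (r/z)²]^(−5/2)
r/z = 0.82/1.8 = 0.45556; [1+(r/z)²]^(−5/2) = 0.6241.
Δσ_z = 3×528/(2π×1.8²) × 0.6241 = 77.809 × 0.6241 = 48.56 kPa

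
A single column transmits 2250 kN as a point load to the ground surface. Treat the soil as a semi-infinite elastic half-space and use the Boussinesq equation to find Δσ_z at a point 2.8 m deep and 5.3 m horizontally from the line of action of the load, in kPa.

Boussinesq vertical stress below a point load on an elastic half-space:
Δσ_z = 3P/(2πz²) · [1 + (r/z)²]^(−5/2)
r/z = 5.3/2.8 = 1.8929; [1+(r/z)²]^(−5/2) = 0.022241.
Δσ_z = 3×2250/(2π×2.8²) × 0.022241 = 137.03 × 0.022241 = 3.048 kPa

Δσ_z ≈ 3.05 kPa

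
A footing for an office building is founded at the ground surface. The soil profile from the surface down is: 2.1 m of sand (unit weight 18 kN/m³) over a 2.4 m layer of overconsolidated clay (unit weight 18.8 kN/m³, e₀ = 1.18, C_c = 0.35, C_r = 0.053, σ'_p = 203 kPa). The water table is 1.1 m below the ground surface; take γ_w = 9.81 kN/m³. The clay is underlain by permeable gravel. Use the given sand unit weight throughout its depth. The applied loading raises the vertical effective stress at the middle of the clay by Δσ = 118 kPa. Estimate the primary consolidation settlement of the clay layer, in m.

Mid-depth of clay below the ground surface: z = 2.1 + 2.4/2 = 3.3 m.
Total vertical stress at mid-clay: σ_v = 18×2.1 + 18.8×1.2 = 60.36 kPa.
Pore pressure: u = 9.81×(3.3 − 1.1) = 21.582 kPa.
Initial effective stress: σ'_0 = σ_v − u = 60.36 − 21.582 = 38.778 kPa.
Final effective stress: σ'_f = 38.778 + 118 = 156.78 kPa.
σ'_f = 156.78 ≤ σ'_p = 203 kPa, so the clay remains overconsolidated and only the recompression index applies:
S_c = C_r·H/(1+e₀)·log₁₀(σ'_f/σ'_0) = 0.053×2.4/2.18×log₁₀(156.78/38.778)
    = 0.058348 × 0.60671 = 0.0354 m

S_c ≈ 0.0354 m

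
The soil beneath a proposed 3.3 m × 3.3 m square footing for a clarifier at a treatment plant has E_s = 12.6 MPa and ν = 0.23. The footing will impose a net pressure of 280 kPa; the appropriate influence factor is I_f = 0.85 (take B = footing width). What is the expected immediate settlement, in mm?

S_e ≈ 59 mm

Immediate (elastic) settlement: S_e = q·B·(1−ν²)/E_s · I_f.
E_s = 12.6 MPa = 12600 kPa.
S_e = 280 × 3.3 × (1 − 0.23²) / 12600 × 0.85
    = 280 × 3.3 × 0.9471 / 12600 × 0.85
    = 0.05904 m = 59.04 mm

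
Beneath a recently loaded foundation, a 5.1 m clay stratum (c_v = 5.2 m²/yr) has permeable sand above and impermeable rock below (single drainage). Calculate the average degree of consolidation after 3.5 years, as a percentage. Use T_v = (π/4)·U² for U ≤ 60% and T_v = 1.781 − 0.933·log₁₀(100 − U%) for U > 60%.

U ≈ 85.6 %

Drainage path length: H_d = H = 5.1 m (single drainage).
T_v = c_v·t/H_d² = 5.2×3.5/5.1² = 0.69973.
T_v = 0.69973 corresponds to the U > 60% branch:
U = 1 − 10^((1.781 − T_v)/0.933)/100 = 0.8558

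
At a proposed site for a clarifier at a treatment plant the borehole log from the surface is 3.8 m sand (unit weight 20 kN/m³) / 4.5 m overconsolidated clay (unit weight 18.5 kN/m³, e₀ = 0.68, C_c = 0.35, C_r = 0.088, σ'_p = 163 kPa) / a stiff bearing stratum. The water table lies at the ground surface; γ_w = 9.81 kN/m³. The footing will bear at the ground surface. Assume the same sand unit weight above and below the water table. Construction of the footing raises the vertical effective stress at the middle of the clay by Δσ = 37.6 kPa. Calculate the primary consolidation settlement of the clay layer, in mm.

Mid-depth of clay below the ground surface: z = 3.8 + 4.5/2 = 6.05 m.
Total vertical stress at mid-clay: σ_v = 20×3.8 + 18.5×2.25 = 117.62 kPa.
Pore pressure: u = 9.81×(6.05 − 0) = 59.351 kPa.
Initial effective stress: σ'_0 = σ_v − u = 117.62 − 59.351 = 58.269 kPa.
Final effective stress: σ'_f = 58.269 + 37.6 = 95.869 kPa.
σ'_f = 95.869 ≤ σ'_p = 163 kPa, so the clay remains overconsolidated and only the recompression index applies:
S_c = C_r·H/(1+e₀)·log₁₀(σ'_f/σ'_0) = 0.088×4.5/1.68×log₁₀(95.869/58.269)
    = 0.23572 × 0.21624 = 0.05097 m

S_c ≈ 51 mm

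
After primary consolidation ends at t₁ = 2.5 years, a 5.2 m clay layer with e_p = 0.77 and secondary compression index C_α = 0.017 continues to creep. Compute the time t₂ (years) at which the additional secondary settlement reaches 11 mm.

S_s = C_α·H/(1+e_p)·log₁₀(t₂/t₁) ⇒ log₁₀(t₂/t₁) = S_s·(1+e_p)/(C_α·H).
log₁₀(t₂/t₁) = 0.011 × (1+0.77) / (0.017×5.2) = 0.2202
t₂ = t₁ × 10^0.2202 = 2.5 × 1.661 = 4.151 years

t₂ ≈ 4.15 years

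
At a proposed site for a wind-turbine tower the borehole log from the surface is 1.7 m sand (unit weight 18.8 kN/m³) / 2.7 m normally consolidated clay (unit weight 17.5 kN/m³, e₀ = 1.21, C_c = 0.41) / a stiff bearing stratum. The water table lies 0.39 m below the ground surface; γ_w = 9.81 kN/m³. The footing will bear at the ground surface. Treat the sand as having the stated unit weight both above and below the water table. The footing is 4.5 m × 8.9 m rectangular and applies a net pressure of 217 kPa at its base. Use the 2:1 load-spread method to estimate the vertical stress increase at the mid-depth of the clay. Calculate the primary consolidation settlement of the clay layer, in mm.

S_c ≈ 316 mm

Mid-depth of clay below the ground surface: z = 1.7 + 2.7/2 = 3.05 m.
Total vertical stress at mid-clay: σ_v = 18.8×1.7 + 17.5×1.35 = 55.585 kPa.
Pore pressure: u = 9.81×(3.05 − 0.39) = 26.095 kPa.
Initial effective stress: σ'_0 = σ_v − u = 55.585 − 26.095 = 29.49 kPa.
Stress increase at mid-clay by the 2:1 spreading method:
Δσ = qBL/((B+z)(L+z)) = 217×4.5×8.9/((4.5+3.05)(8.9+3.05)) = 96.327 kPa
Final effective stress: σ'_f = σ'_0 + Δσ = 29.49 + 96.327 = 125.82 kPa.
Normally consolidated clay, so the full stress increment lies on the virgin compression line:
S_c = C_c·H/(1+e₀)·log₁₀(σ'_f/σ'_0) = 0.41×2.7/(1+1.21)×log₁₀(125.82/29.49)
    = 0.5009 × 0.63007 = 0.3156 m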